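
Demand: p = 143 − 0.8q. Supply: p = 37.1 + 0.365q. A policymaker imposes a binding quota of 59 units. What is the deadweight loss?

592.81

Competitive equilibrium: 143 − 0.8q = 37.1 + 0.365q → q* = 90.9013, p* = 70.279.
At q = 59: demand price = 143 − 0.8·59 = 95.8; supply price = 37.1 + 0.365·59 = 58.635.
Δq = 90.9013 − 59 = 31.9013; wedge = 95.8 − 58.635 = 37.165.
Deadweight loss = ½ × 31.9013 × 37.165 = 592.81.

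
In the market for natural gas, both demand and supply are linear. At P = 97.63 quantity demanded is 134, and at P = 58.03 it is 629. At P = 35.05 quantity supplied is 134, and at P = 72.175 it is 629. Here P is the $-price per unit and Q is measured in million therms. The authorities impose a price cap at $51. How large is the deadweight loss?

$2829.51 million

Demand slope = (58.03 − 97.63)/(629 − 134) = −0.08, so P = 108.35 − 0.08Q.
Supply slope = (72.175 − 35.05)/(629 − 134) = 0.075, so P = 25 + 0.075Q.
Competitive equilibrium: 108.35 − 0.08Q = 25 + 0.075Q → Q* = 537.7419, P* = 65.3306.
At the ceiling P = 51, quantity supplied = (51 − 25)/0.075 = 346.6667.
Willingness to pay at Q' = 346.6667: 108.35 − 0.08·346.6667 = 80.6167.
ΔQ = 537.7419 − 346.6667 = 191.0752; wedge = 80.6167 − 51 = 29.6167.
Welfare loss = ½ × 191.0752 × 29.6167 = $2829.51 million.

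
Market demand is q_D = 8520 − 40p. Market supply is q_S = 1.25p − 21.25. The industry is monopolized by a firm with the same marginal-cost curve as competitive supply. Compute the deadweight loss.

20.14

In inverse form: demand p = 213 − 0.025q, supply p = 17 + 0.8q.
Competitive equilibrium: 213 − 0.025q = 17 + 0.8q → q* = 237.5758, p* = 207.0606.
Marginal revenue: MR = 213 − 0.05q. Set MR = MC: 213 − 0.05q = 17 + 0.8q → q_m = 230.5882.
Price p_m = 213 − 0.025·230.5882 = 207.2353; MC(q_m) = 17 + 0.8·230.5882 = 201.4706.
Competitive q* = 237.5758, so Δq = 6.9876; wedge = 207.2353 − 201.4706 = 5.7647.
Deadweight loss = ½ × 6.9876 × 5.7647 = 20.14.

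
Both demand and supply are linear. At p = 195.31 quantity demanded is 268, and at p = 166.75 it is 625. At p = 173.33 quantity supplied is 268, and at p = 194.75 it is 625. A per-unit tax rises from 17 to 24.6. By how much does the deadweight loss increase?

1129.14

Demand slope = (166.75 − 195.31)/(625 − 268) = −0.08, so p = 216.75 − 0.08q.
Supply slope = (194.75 − 173.33)/(625 − 268) = 0.06, so p = 157.25 + 0.06q.
Competitive equilibrium: 216.75 − 0.08q = 157.25 + 0.06q → q* = 425, p* = 182.75.
For a per-unit tax t: Δq = t/0.14, so DWL = ½·t·(t/0.14) = t²/0.28.
At t = 17: DWL = 1032.143. At t = 24.6: DWL = 2161.286.
Increase = 2161.286 − 1032.143 = 1129.14.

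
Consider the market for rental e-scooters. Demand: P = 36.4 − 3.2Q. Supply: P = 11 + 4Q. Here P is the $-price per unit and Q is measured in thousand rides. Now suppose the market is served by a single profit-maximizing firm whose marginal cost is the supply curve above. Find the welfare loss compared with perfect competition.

$4.24 thousand

Competitive equilibrium: 36.4 − 3.2Q = 11 + 4Q → Q* = 3.5278, P* = 25.1111.
Marginal revenue: MR = 36.4 − 6.4Q. Set MR = MC: 36.4 − 6.4Q = 11 + 4Q → Q_m = 2.4423.
Price P_m = 36.4 − 3.2·2.4423 = 28.5846; MC(Q_m) = 11 + 4·2.4423 = 20.7692.
Competitive Q* = 3.5278, so ΔQ = 1.0855; wedge = 28.5846 − 20.7692 = 7.8154.
DWL = ½ × 1.0855 × 7.8154 = $4.24 thousand.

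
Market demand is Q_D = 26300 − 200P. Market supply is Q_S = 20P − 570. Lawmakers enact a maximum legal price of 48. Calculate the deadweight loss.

60458.20

In inverse form: demand P = 131.5 − 0.005Q, supply P = 28.5 + 0.05Q.
Competitive equilibrium: 131.5 − 0.005Q = 28.5 + 0.05Q → Q* = 1872.72727, P* = 122.13636.
At the ceiling P = 48, quantity supplied = (48 − 28.5)/0.05 = 390.
Willingness to pay at Q' = 390: 131.5 − 0.005·390 = 129.55.
ΔQ = 1872.72727 − 390 = 1482.72727; wedge = 129.55 − 48 = 81.55.
Welfare loss = ½ × 1482.72727 × 81.55 = 60458.20.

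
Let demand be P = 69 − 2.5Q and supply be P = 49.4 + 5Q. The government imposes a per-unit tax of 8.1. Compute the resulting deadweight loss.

Competitive equilibrium: 69 − 2.5Q = 49.4 + 5Q → Q* = 2.6133, P* = 62.4667.
With the tax, the buyer price exceeds the seller price by 8.1: (69 − 2.5Q) − (49.4 + 5Q) = 8.1 → Q' = 1.5333.
ΔQ = 2.6133 − 1.5333 = 1.08; the wedge equals the tax, 8.1.
The triangle = ½ × 1.08 × 8.1 = 4.374.

4.374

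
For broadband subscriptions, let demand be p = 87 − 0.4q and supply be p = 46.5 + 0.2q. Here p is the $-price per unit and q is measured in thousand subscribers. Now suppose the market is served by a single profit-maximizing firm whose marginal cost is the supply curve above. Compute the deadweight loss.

$218.70 thousand

Competitive equilibrium: 87 − 0.4q = 46.5 + 0.2q → q* = 67.5, p* = 60.
Marginal revenue: MR = 87 − 0.8q. Set MR = MC: 87 − 0.8q = 46.5 + 0.2q → q_m = 40.5.
Price p_m = 87 − 0.4·40.5 = 70.8; MC(q_m) = 46.5 + 0.2·40.5 = 54.6.
Competitive q* = 67.5, so Δq = 27; wedge = 70.8 − 54.6 = 16.2.
Welfare loss = ½ × 27 × 16.2 = $218.70 thousand.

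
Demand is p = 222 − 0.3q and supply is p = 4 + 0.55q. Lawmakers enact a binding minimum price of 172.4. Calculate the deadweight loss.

3530.05

Competitive equilibrium: 222 − 0.3q = 4 + 0.55q → q* = 256.4706, p* = 145.0588.
At the floor p = 172.4, quantity demanded = (222 − 172.4)/0.3 = 165.3333.
Sellers' marginal cost at q' = 165.3333: 4 + 0.55·165.3333 = 94.9333.
Δq = 256.4706 − 165.3333 = 91.1373; wedge = 172.4 − 94.9333 = 77.4667.
The triangle = ½ × 91.1373 × 77.4667 = 3530.05.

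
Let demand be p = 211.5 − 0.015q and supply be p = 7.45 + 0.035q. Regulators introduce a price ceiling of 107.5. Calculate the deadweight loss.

37358.29

Competitive equilibrium: 211.5 − 0.015q = 7.45 + 0.035q → q* = 4081, p* = 150.285.
At the ceiling p = 107.5, quantity supplied = (107.5 − 7.45)/0.035 = 2858.57143.
Willingness to pay at q' = 2858.57143: 211.5 − 0.015·2858.57143 = 168.62143.
Δq = 4081 − 2858.57143 = 1222.42857; wedge = 168.62143 − 107.5 = 61.12143.
DWL = ½ × 1222.42857 × 61.12143 = 37358.29.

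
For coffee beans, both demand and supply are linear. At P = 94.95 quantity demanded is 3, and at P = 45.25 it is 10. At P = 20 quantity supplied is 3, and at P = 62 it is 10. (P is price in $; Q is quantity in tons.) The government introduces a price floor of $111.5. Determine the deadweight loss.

$424.71

Demand slope = (45.25 − 94.95)/(10 − 3) = −7.1, so P = 116.25 − 7.1Q.
Supply slope = (62 − 20)/(10 − 3) = 6, so P = 2 + 6Q.
Competitive equilibrium: 116.25 − 7.1Q = 2 + 6Q → Q* = 8.7214, P* = 54.3282.
At the floor P = 111.5, quantity demanded = (116.25 − 111.5)/7.1 = 0.669.
Sellers' marginal cost at Q' = 0.669: 2 + 6·0.669 = 6.014.
ΔQ = 8.7214 − 0.669 = 8.0524; wedge = 111.5 − 6.014 = 105.486.
The triangle = ½ × 8.0524 × 105.486 = $424.71.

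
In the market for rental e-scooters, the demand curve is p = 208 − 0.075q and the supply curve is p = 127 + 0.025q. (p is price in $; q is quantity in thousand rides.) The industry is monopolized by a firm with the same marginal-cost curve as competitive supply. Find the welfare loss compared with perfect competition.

Competitive equilibrium: 208 − 0.075q = 127 + 0.025q → q* = 810, p* = 147.25.
Marginal revenue: MR = 208 − 0.15q. Set MR = MC: 208 − 0.15q = 127 + 0.025q → q_m = 462.8571.
Price p_m = 208 − 0.075·462.8571 = 173.2857; MC(q_m) = 127 + 0.025·462.8571 = 138.5714.
Competitive q* = 810, so Δq = 347.1429; wedge = 173.2857 − 138.5714 = 34.7143.
Welfare loss = ½ × 347.1429 × 34.7143 = $6025.41 thousand.

$6025.41 thousand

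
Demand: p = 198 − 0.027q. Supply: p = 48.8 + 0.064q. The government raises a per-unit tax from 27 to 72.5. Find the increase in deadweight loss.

24875

Competitive equilibrium: 198 − 0.027q = 48.8 + 0.064q → q* = 1639.5604, p* = 153.7319.
For a per-unit tax t: Δq = t/0.091, so DWL = ½·t·(t/0.091) = t²/0.182.
At t = 27: DWL = 4005.495. At t = 72.5: DWL = 28880.495.
Increase = 28880.495 − 4005.495 = 24875.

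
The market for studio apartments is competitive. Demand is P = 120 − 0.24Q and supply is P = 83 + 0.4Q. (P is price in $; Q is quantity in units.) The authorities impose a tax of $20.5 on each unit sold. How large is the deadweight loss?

Competitive equilibrium: 120 − 0.24Q = 83 + 0.4Q → Q* = 57.8125, P* = 106.125.
With the tax, the buyer price exceeds the seller price by 20.5: (120 − 0.24Q) − (83 + 0.4Q) = 20.5 → Q' = 25.7813.
ΔQ = 57.8125 − 25.7813 = 32.0312; the wedge equals the tax, 20.5.
DWL = ½ × 32.0312 × 20.5 = $328.32.

$328.32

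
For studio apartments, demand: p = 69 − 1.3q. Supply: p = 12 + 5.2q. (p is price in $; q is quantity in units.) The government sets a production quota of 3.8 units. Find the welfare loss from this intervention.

Competitive equilibrium: 69 − 1.3q = 12 + 5.2q → q* = 8.7692, p* = 57.6.
At q = 3.8: demand price = 69 − 1.3·3.8 = 64.06; supply price = 12 + 5.2·3.8 = 31.76.
Δq = 8.7692 − 3.8 = 4.9692; wedge = 64.06 − 31.76 = 32.3.
Welfare loss = ½ × 4.9692 × 32.3 = $80.25.

$80.25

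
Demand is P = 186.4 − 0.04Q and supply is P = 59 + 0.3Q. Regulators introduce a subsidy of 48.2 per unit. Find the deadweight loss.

3416.53

Competitive equilibrium: 186.4 − 0.04Q = 59 + 0.3Q → Q* = 374.7059, P* = 171.4118.
The subsidy lowers effective supply by 48.2: P = 10.8 + 0.3Q.
New quantity: 186.4 − 0.04Q = 10.8 + 0.3Q → Q' = 516.4706.
Overproduction ΔQ = 516.4706 − 374.7059 = 141.7647; wedge = subsidy = 48.2.
The triangle = ½ × 141.7647 × 48.2 = 3416.53.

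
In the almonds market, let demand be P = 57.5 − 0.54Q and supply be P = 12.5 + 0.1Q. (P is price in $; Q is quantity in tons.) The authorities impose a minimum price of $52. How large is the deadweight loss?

Competitive equilibrium: 57.5 − 0.54Q = 12.5 + 0.1Q → Q* = 70.3125, P* = 19.5313.
At the floor P = 52, quantity demanded = (57.5 − 52)/0.54 = 10.1852.
Sellers' marginal cost at Q' = 10.1852: 12.5 + 0.1·10.1852 = 13.5185.
ΔQ = 70.3125 − 10.1852 = 60.1273; wedge = 52 − 13.5185 = 38.4815.
Welfare loss = ½ × 60.1273 × 38.4815 = $1156.89.

$1156.89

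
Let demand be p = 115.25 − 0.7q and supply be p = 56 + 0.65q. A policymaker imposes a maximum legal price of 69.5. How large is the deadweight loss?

360.80

Competitive equilibrium: 115.25 − 0.7q = 56 + 0.65q → q* = 43.8889, p* = 84.5278.
At the ceiling p = 69.5, quantity supplied = (69.5 − 56)/0.65 = 20.7692.
Willingness to pay at q' = 20.7692: 115.25 − 0.7·20.7692 = 100.7116.
Δq = 43.8889 − 20.7692 = 23.1197; wedge = 100.7116 − 69.5 = 31.2116.
Welfare loss = ½ × 23.1197 × 31.2116 = 360.80.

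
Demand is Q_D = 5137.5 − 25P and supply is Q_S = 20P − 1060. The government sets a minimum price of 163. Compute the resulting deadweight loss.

In inverse form: demand P = 205.5 − 0.04Q, supply P = 53 + 0.05Q.
Competitive equilibrium: 205.5 − 0.04Q = 53 + 0.05Q → Q* = 1694.4444, P* = 137.7222.
At the floor P = 163, quantity demanded = (205.5 − 163)/0.04 = 1062.5.
Sellers' marginal cost at Q' = 1062.5: 53 + 0.05·1062.5 = 106.125.
ΔQ = 1694.4444 − 1062.5 = 631.9444; wedge = 163 − 106.125 = 56.875.
The triangle = ½ × 631.9444 × 56.875 = 17970.92.

17970.92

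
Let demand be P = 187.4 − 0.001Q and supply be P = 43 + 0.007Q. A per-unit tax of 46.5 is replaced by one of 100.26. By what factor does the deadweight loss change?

4.649

Competitive equilibrium: 187.4 − 0.001Q = 43 + 0.007Q → Q* = 18050, P* = 169.35.
For a per-unit tax t: ΔQ = t/0.008, so DWL = ½·t·(t/0.008) = t²/0.016.
At t = 46.5: DWL = 135140.625. At t = 100.26: DWL = 628254.225.
Ratio = (100.26/46.5)² = 4.649.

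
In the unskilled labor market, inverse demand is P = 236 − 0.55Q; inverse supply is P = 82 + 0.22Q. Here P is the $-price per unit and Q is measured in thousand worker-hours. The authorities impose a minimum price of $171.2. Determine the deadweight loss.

Competitive equilibrium: 236 − 0.55Q = 82 + 0.22Q → Q* = 200, P* = 126.
At the floor P = 171.2, quantity demanded = (236 − 171.2)/0.55 = 117.8182.
Sellers' marginal cost at Q' = 117.8182: 82 + 0.22·117.8182 = 107.92.
ΔQ = 200 − 117.8182 = 82.1818; wedge = 171.2 − 107.92 = 63.28.
Welfare loss = ½ × 82.1818 × 63.28 = $2600.23 thousand.

$2600.23 thousand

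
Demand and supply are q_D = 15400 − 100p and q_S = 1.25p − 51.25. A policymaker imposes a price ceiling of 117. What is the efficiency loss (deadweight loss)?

802.22

In inverse form: demand p = 154 − 0.01q, supply p = 41 + 0.8q.
Competitive equilibrium: 154 − 0.01q = 41 + 0.8q → q* = 139.5062, p* = 152.6049.
At the ceiling p = 117, quantity supplied = (117 − 41)/0.8 = 95.
Willingness to pay at q' = 95: 154 − 0.01·95 = 153.05.
Δq = 139.5062 − 95 = 44.5062; wedge = 153.05 − 117 = 36.05.
The triangle = ½ × 44.5062 × 36.05 = 802.22.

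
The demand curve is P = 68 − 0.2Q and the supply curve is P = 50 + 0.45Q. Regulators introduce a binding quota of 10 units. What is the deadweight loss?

101.73

Competitive equilibrium: 68 − 0.2Q = 50 + 0.45Q → Q* = 27.6923, P* = 62.4615.
At Q = 10: demand price = 68 − 0.2·10 = 66; supply price = 50 + 0.45·10 = 54.5.
ΔQ = 27.6923 − 10 = 17.6923; wedge = 66 − 54.5 = 11.5.
DWL = ½ × 17.6923 × 11.5 = 101.73.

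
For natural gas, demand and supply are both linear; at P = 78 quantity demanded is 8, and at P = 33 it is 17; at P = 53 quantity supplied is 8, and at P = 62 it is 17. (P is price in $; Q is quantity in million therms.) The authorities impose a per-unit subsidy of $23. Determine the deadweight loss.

$44.08 million

Demand slope = (33 − 78)/(17 − 8) = −5, so P = 118 − 5Q.
Supply slope = (62 − 53)/(17 − 8) = 1, so P = 45 + Q.
Competitive equilibrium: 118 − 5Q = 45 + Q → Q* = 12.1667, P* = 57.1667.
The subsidy lowers effective supply by 23: P = 22 + Q.
New quantity: 118 − 5Q = 22 + Q → Q' = 16.
Overproduction ΔQ = 16 − 12.1667 = 3.8333; wedge = subsidy = 23.
The triangle = ½ × 3.8333 × 23 = $44.08 million.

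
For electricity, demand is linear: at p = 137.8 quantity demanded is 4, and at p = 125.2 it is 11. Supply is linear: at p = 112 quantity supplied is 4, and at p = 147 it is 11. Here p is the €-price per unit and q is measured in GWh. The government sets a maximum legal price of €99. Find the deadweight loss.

Demand slope = (125.2 − 137.8)/(11 − 4) = −1.8, so p = 145 − 1.8q.
Supply slope = (147 − 112)/(11 − 4) = 5, so p = 92 + 5q.
Competitive equilibrium: 145 − 1.8q = 92 + 5q → q* = 7.7941, p* = 130.9706.
At the ceiling p = 99, quantity supplied = (99 − 92)/5 = 1.4.
Willingness to pay at q' = 1.4: 145 − 1.8·1.4 = 142.48.
Δq = 7.7941 − 1.4 = 6.3941; wedge = 142.48 − 99 = 43.48.
The triangle = ½ × 6.3941 × 43.48 = €139.01.

€139.01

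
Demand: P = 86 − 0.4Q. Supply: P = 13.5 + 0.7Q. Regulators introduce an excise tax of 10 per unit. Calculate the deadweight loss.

45.45

Competitive equilibrium: 86 − 0.4Q = 13.5 + 0.7Q → Q* = 65.9091, P* = 59.6364.
With the tax, the buyer price exceeds the seller price by 10: (86 − 0.4Q) − (13.5 + 0.7Q) = 10 → Q' = 56.8182.
ΔQ = 65.9091 − 56.8182 = 9.0909; the wedge equals the tax, 10.
Welfare loss = ½ × 9.0909 × 10 = 45.45.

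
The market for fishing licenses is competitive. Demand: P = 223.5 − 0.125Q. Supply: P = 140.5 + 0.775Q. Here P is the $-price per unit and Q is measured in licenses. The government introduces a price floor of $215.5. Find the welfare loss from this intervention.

$358.42

Competitive equilibrium: 223.5 − 0.125Q = 140.5 + 0.775Q → Q* = 92.2222, P* = 211.9722.
At the floor P = 215.5, quantity demanded = (223.5 − 215.5)/0.125 = 64.
Sellers' marginal cost at Q' = 64: 140.5 + 0.775·64 = 190.1.
ΔQ = 92.2222 − 64 = 28.2222; wedge = 215.5 − 190.1 = 25.4.
DWL = ½ × 28.2222 × 25.4 = $358.42.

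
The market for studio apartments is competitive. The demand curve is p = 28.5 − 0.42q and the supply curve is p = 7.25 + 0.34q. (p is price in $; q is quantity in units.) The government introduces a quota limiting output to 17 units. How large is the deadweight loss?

Competitive equilibrium: 28.5 − 0.42q = 7.25 + 0.34q → q* = 27.9605, p* = 16.7566.
At q = 17: demand price = 28.5 − 0.42·17 = 21.36; supply price = 7.25 + 0.34·17 = 13.03.
Δq = 27.9605 − 17 = 10.9605; wedge = 21.36 − 13.03 = 8.33.
Welfare loss = ½ × 10.9605 × 8.33 = $45.65.

$45.65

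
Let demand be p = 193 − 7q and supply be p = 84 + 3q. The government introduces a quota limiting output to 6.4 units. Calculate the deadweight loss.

101.25

Competitive equilibrium: 193 − 7q = 84 + 3q → q* = 10.9, p* = 116.7.
At q = 6.4: demand price = 193 − 7·6.4 = 148.2; supply price = 84 + 3·6.4 = 103.2.
Δq = 10.9 − 6.4 = 4.5; wedge = 148.2 − 103.2 = 45.
The triangle = ½ × 4.5 × 45 = 101.25.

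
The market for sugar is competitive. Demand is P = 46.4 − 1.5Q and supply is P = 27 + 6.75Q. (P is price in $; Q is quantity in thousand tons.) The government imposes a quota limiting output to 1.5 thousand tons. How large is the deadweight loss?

$2.99 thousand

Competitive equilibrium: 46.4 − 1.5Q = 27 + 6.75Q → Q* = 2.3515, P* = 42.8727.
At Q = 1.5: demand price = 46.4 − 1.5·1.5 = 44.15; supply price = 27 + 6.75·1.5 = 37.125.
ΔQ = 2.3515 − 1.5 = 0.8515; wedge = 44.15 − 37.125 = 7.025.
DWL = ½ × 0.8515 × 7.025 = $2.99 thousand.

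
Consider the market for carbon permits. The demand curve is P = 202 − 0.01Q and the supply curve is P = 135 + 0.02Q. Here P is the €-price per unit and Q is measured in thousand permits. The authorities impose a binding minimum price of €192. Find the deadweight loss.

Competitive equilibrium: 202 − 0.01Q = 135 + 0.02Q → Q* = 2233.3333, P* = 179.6667.
At the floor P = 192, quantity demanded = (202 − 192)/0.01 = 1000.
Sellers' marginal cost at Q' = 1000: 135 + 0.02·1000 = 155.
ΔQ = 2233.3333 − 1000 = 1233.3333; wedge = 192 − 155 = 37.
Welfare loss = ½ × 1233.3333 × 37 = €22816.67 thousand.

€22816.67 thousand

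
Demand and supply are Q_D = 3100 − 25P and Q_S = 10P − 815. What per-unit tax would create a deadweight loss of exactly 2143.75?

24.5

In inverse form: demand P = 124 − 0.04Q, supply P = 81.5 + 0.1Q.
Competitive equilibrium: 124 − 0.04Q = 81.5 + 0.1Q → Q* = 303.5714, P* = 111.8571.
A tax t gives ΔQ = t/0.14 and wedge t, so DWL = t²/0.28.
t²/0.28 = 2143.75 → t² = 600.25 → t = 24.5.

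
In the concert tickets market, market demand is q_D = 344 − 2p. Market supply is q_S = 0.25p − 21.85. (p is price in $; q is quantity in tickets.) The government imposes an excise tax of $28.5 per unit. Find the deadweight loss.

In inverse form: demand p = 172 − 0.5q, supply p = 87.4 + 4q.
Competitive equilibrium: 172 − 0.5q = 87.4 + 4q → q* = 18.8, p* = 162.6.
With the tax, the buyer price exceeds the seller price by 28.5: (172 − 0.5q) − (87.4 + 4q) = 28.5 → q' = 12.4667.
Δq = 18.8 − 12.4667 = 6.3333; the wedge equals the tax, 28.5.
Welfare loss = ½ × 6.3333 × 28.5 = $90.25.

$90.25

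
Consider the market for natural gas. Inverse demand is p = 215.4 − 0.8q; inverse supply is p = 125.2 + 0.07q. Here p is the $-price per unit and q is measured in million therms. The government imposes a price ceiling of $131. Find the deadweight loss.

Competitive equilibrium: 215.4 − 0.8q = 125.2 + 0.07q → q* = 103.6782, p* = 132.4575.
At the ceiling p = 131, quantity supplied = (131 − 125.2)/0.07 = 82.8571.
Willingness to pay at q' = 82.8571: 215.4 − 0.8·82.8571 = 149.1143.
Δq = 103.6782 − 82.8571 = 20.8211; wedge = 149.1143 − 131 = 18.1143.
Deadweight loss = ½ × 20.8211 × 18.1143 = $188.58 million.

$188.58 million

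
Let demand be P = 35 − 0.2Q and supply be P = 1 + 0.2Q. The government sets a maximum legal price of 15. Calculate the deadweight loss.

Competitive equilibrium: 35 − 0.2Q = 1 + 0.2Q → Q* = 85, P* = 18.
At the ceiling P = 15, quantity supplied = (15 − 1)/0.2 = 70.
Willingness to pay at Q' = 70: 35 − 0.2·70 = 21.
ΔQ = 85 − 70 = 15; wedge = 21 − 15 = 6.
The triangle = ½ × 15 × 6 = 45.

45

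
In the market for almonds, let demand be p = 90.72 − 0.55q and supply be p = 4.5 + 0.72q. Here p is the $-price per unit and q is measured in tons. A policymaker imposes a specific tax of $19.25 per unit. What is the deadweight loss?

$145.89

Competitive equilibrium: 90.72 − 0.55q = 4.5 + 0.72q → q* = 67.8898, p* = 53.3806.
With the tax, the buyer price exceeds the seller price by 19.25: (90.72 − 0.55q) − (4.5 + 0.72q) = 19.25 → q' = 52.7323.
Δq = 67.8898 − 52.7323 = 15.1575; the wedge equals the tax, 19.25.
DWL = ½ × 15.1575 × 19.25 = $145.89.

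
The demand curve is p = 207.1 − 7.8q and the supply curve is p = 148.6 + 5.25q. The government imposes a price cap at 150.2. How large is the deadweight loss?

113.90

Competitive equilibrium: 207.1 − 7.8q = 148.6 + 5.25q → q* = 4.4828, p* = 172.1345.
At the ceiling p = 150.2, quantity supplied = (150.2 − 148.6)/5.25 = 0.3048.
Willingness to pay at q' = 0.3048: 207.1 − 7.8·0.3048 = 204.7226.
Δq = 4.4828 − 0.3048 = 4.178; wedge = 204.7226 − 150.2 = 54.5226.
Welfare loss = ½ × 4.178 × 54.5226 = 113.90.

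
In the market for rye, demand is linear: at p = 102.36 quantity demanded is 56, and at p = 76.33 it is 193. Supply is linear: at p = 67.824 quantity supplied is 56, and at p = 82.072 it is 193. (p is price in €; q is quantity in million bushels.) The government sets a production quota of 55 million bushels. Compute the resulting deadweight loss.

Demand slope = (76.33 − 102.36)/(193 − 56) = −0.19, so p = 113 − 0.19q.
Supply slope = (82.072 − 67.824)/(193 − 56) = 0.104, so p = 62 + 0.104q.
Competitive equilibrium: 113 − 0.19q = 62 + 0.104q → q* = 173.4694, p* = 80.0408.
At q = 55: demand price = 113 − 0.19·55 = 102.55; supply price = 62 + 0.104·55 = 67.72.
Δq = 173.4694 − 55 = 118.4694; wedge = 102.55 − 67.72 = 34.83.
Welfare loss = ½ × 118.4694 × 34.83 = €2063.14 million.

€2063.14 million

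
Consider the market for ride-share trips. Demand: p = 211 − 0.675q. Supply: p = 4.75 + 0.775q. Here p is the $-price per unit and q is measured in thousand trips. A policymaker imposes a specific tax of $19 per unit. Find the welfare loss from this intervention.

$124.48 thousand

Competitive equilibrium: 211 − 0.675q = 4.75 + 0.775q → q* = 142.2414, p* = 114.9871.
With the tax, the buyer price exceeds the seller price by 19: (211 − 0.675q) − (4.75 + 0.775q) = 19 → q' = 129.1379.
Δq = 142.2414 − 129.1379 = 13.1035; the wedge equals the tax, 19.
Deadweight loss = ½ × 13.1035 × 19 = $124.48 thousand.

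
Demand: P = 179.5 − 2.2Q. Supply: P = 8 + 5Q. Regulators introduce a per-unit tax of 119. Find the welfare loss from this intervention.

983.40

Competitive equilibrium: 179.5 − 2.2Q = 8 + 5Q → Q* = 23.8194, P* = 127.0972.
With the tax, the buyer price exceeds the seller price by 119: (179.5 − 2.2Q) − (8 + 5Q) = 119 → Q' = 7.2917.
ΔQ = 23.8194 − 7.2917 = 16.5277; the wedge equals the tax, 119.
DWL = ½ × 16.5277 × 119 = 983.40.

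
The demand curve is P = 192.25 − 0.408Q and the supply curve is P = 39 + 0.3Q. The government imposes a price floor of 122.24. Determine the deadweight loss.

712.45

Competitive equilibrium: 192.25 − 0.408Q = 39 + 0.3Q → Q* = 216.4548, P* = 103.9364.
At the floor P = 122.24, quantity demanded = (192.25 − 122.24)/0.408 = 171.5931.
Sellers' marginal cost at Q' = 171.5931: 39 + 0.3·171.5931 = 90.4779.
ΔQ = 216.4548 − 171.5931 = 44.8617; wedge = 122.24 − 90.4779 = 31.7621.
Welfare loss = ½ × 44.8617 × 31.7621 = 712.45.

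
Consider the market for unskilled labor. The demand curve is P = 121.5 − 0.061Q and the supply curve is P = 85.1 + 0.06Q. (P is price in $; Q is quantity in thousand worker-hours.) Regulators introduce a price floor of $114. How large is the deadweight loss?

Competitive equilibrium: 121.5 − 0.061Q = 85.1 + 0.06Q → Q* = 300.82645, P* = 103.14959.
At the floor P = 114, quantity demanded = (121.5 − 114)/0.061 = 122.95082.
Sellers' marginal cost at Q' = 122.95082: 85.1 + 0.06·122.95082 = 92.47705.
ΔQ = 300.82645 − 122.95082 = 177.87563; wedge = 114 − 92.47705 = 21.52295.
The triangle = ½ × 177.87563 × 21.52295 = $1914.20 thousand.

$1914.20 thousand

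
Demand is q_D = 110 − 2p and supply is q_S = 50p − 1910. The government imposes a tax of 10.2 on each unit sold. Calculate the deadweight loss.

In inverse form: demand p = 55 − 0.5q, supply p = 38.2 + 0.02q.
Competitive equilibrium: 55 − 0.5q = 38.2 + 0.02q → q* = 32.3077, p* = 38.8462.
With the tax, the buyer price exceeds the seller price by 10.2: (55 − 0.5q) − (38.2 + 0.02q) = 10.2 → q' = 12.6923.
Δq = 32.3077 − 12.6923 = 19.6154; the wedge equals the tax, 10.2.
Deadweight loss = ½ × 19.6154 × 10.2 = 100.04.

100.04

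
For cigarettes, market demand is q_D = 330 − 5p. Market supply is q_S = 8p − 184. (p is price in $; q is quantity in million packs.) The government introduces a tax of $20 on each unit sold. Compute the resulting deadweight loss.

$615.38 million

In inverse form: demand p = 66 − 0.2q, supply p = 23 + 0.125q.
Competitive equilibrium: 66 − 0.2q = 23 + 0.125q → q* = 132.30769, p* = 39.53846.
With the tax, the buyer price exceeds the seller price by 20: (66 − 0.2q) − (23 + 0.125q) = 20 → q' = 70.76923.
Δq = 132.30769 − 70.76923 = 61.53846; the wedge equals the tax, 20.
Deadweight loss = ½ × 61.53846 × 20 = $615.38 million.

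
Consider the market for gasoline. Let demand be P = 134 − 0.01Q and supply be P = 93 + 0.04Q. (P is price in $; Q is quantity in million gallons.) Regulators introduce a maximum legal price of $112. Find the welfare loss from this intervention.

Competitive equilibrium: 134 − 0.01Q = 93 + 0.04Q → Q* = 820, P* = 125.8.
At the ceiling P = 112, quantity supplied = (112 − 93)/0.04 = 475.
Willingness to pay at Q' = 475: 134 − 0.01·475 = 129.25.
ΔQ = 820 − 475 = 345; wedge = 129.25 − 112 = 17.25.
DWL = ½ × 345 × 17.25 = $2975.625 million.

$2975.625 million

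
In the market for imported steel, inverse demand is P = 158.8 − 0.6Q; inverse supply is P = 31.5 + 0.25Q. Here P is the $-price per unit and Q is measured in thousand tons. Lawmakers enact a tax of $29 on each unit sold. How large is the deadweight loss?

Competitive equilibrium: 158.8 − 0.6Q = 31.5 + 0.25Q → Q* = 149.7647, P* = 68.9412.
With the tax, the buyer price exceeds the seller price by 29: (158.8 − 0.6Q) − (31.5 + 0.25Q) = 29 → Q' = 115.6471.
ΔQ = 149.7647 − 115.6471 = 34.1176; the wedge equals the tax, 29.
Deadweight loss = ½ × 34.1176 × 29 = $494.71 thousand.

$494.71 thousand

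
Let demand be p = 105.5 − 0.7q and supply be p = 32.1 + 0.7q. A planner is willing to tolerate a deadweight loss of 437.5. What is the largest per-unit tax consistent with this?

Competitive equilibrium: 105.5 − 0.7q = 32.1 + 0.7q → q* = 52.4286, p* = 68.8.
A tax t gives Δq = t/1.4 and wedge t, so DWL = t²/2.8.
t²/2.8 = 437.5 → t² = 1225 → t = 35.

35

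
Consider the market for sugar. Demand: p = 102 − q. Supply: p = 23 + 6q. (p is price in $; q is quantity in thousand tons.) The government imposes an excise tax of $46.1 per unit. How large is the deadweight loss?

$151.80 thousand

Competitive equilibrium: 102 − q = 23 + 6q → q* = 11.2857, p* = 90.7143.
With the tax, the buyer price exceeds the seller price by 46.1: (102 − q) − (23 + 6q) = 46.1 → q' = 4.7.
Δq = 11.2857 − 4.7 = 6.5857; the wedge equals the tax, 46.1.
Welfare loss = ½ × 6.5857 × 46.1 = $151.80 thousand.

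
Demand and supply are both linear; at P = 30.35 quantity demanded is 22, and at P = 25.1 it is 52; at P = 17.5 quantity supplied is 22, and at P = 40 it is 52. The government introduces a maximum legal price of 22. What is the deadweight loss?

28.81

Demand slope = (25.1 − 30.35)/(52 − 22) = −0.175, so P = 34.2 − 0.175Q.
Supply slope = (40 − 17.5)/(52 − 22) = 0.75, so P = 1 + 0.75Q.
Competitive equilibrium: 34.2 − 0.175Q = 1 + 0.75Q → Q* = 35.8919, P* = 27.9189.
At the ceiling P = 22, quantity supplied = (22 − 1)/0.75 = 28.
Willingness to pay at Q' = 28: 34.2 − 0.175·28 = 29.3.
ΔQ = 35.8919 − 28 = 7.8919; wedge = 29.3 − 22 = 7.3.
Welfare loss = ½ × 7.8919 × 7.3 = 28.81.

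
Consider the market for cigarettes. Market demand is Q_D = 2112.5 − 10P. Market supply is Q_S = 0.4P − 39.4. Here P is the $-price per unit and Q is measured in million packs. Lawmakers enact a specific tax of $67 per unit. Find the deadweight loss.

$863.27 million

In inverse form: demand P = 211.25 − 0.1Q, supply P = 98.5 + 2.5Q.
Competitive equilibrium: 211.25 − 0.1Q = 98.5 + 2.5Q → Q* = 43.3654, P* = 206.9135.
With the tax, the buyer price exceeds the seller price by 67: (211.25 − 0.1Q) − (98.5 + 2.5Q) = 67 → Q' = 17.5962.
ΔQ = 43.3654 − 17.5962 = 25.7692; the wedge equals the tax, 67.
DWL = ½ × 25.7692 × 67 = $863.27 million.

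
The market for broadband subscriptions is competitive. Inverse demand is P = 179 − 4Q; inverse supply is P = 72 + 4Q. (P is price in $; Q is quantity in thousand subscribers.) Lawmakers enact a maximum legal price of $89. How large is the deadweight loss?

Competitive equilibrium: 179 − 4Q = 72 + 4Q → Q* = 13.375, P* = 125.5.
At the ceiling P = 89, quantity supplied = (89 − 72)/4 = 4.25.
Willingness to pay at Q' = 4.25: 179 − 4·4.25 = 162.
ΔQ = 13.375 − 4.25 = 9.125; wedge = 162 − 89 = 73.
The triangle = ½ × 9.125 × 73 = $333.06 thousand.

$333.06 thousand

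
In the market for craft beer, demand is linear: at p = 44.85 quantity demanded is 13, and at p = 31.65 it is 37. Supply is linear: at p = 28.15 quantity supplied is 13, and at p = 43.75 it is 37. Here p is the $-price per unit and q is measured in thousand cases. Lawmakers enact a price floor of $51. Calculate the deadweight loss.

$377.96 thousand

Demand slope = (31.65 − 44.85)/(37 − 13) = −0.55, so p = 52 − 0.55q.
Supply slope = (43.75 − 28.15)/(37 − 13) = 0.65, so p = 19.7 + 0.65q.
Competitive equilibrium: 52 − 0.55q = 19.7 + 0.65q → q* = 26.9167, p* = 37.1958.
At the floor p = 51, quantity demanded = (52 − 51)/0.55 = 1.8182.
Sellers' marginal cost at q' = 1.8182: 19.7 + 0.65·1.8182 = 20.8818.
Δq = 26.9167 − 1.8182 = 25.0985; wedge = 51 − 20.8818 = 30.1182.
The triangle = ½ × 25.0985 × 30.1182 = $377.96 thousand.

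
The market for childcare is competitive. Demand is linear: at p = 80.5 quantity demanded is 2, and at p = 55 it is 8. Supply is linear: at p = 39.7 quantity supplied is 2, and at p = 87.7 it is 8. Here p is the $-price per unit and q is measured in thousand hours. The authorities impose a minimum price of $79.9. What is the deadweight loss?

$62.31 thousand

Demand slope = (55 − 80.5)/(8 − 2) = −4.25, so p = 89 − 4.25q.
Supply slope = (87.7 − 39.7)/(8 − 2) = 8, so p = 23.7 + 8q.
Competitive equilibrium: 89 − 4.25q = 23.7 + 8q → q* = 5.3306, p* = 66.3449.
At the floor p = 79.9, quantity demanded = (89 − 79.9)/4.25 = 2.1412.
Sellers' marginal cost at q' = 2.1412: 23.7 + 8·2.1412 = 40.8296.
Δq = 5.3306 − 2.1412 = 3.1894; wedge = 79.9 − 40.8296 = 39.0704.
The triangle = ½ × 3.1894 × 39.0704 = $62.31 thousand.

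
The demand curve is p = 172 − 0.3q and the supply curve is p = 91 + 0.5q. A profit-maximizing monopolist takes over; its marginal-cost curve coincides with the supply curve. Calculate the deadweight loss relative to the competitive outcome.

305.01

Competitive equilibrium: 172 − 0.3q = 91 + 0.5q → q* = 101.25, p* = 141.625.
Marginal revenue: MR = 172 − 0.6q. Set MR = MC: 172 − 0.6q = 91 + 0.5q → q_m = 73.63636.
Price p_m = 172 − 0.3·73.63636 = 149.90909; MC(q_m) = 91 + 0.5·73.63636 = 127.81818.
Competitive q* = 101.25, so Δq = 27.61364; wedge = 149.90909 − 127.81818 = 22.09091.
DWL = ½ × 27.61364 × 22.09091 = 305.01.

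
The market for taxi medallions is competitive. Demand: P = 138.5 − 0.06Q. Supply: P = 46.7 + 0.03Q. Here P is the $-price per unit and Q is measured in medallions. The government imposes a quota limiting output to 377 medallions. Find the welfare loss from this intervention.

$18605.205

Competitive equilibrium: 138.5 − 0.06Q = 46.7 + 0.03Q → Q* = 1020, P* = 77.3.
At Q = 377: demand price = 138.5 − 0.06·377 = 115.88; supply price = 46.7 + 0.03·377 = 58.01.
ΔQ = 1020 − 377 = 643; wedge = 115.88 − 58.01 = 57.87.
Welfare loss = ½ × 643 × 57.87 = $18605.205.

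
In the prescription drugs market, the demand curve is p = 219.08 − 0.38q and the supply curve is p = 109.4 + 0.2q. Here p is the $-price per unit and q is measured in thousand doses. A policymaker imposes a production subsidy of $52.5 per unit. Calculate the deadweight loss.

$2376.08 thousand

Competitive equilibrium: 219.08 − 0.38q = 109.4 + 0.2q → q* = 189.1034, p* = 147.2207.
The subsidy lowers effective supply by 52.5: p = 56.9 + 0.2q.
New quantity: 219.08 − 0.38q = 56.9 + 0.2q → q' = 279.6207.
Overproduction Δq = 279.6207 − 189.1034 = 90.5173; wedge = subsidy = 52.5.
The triangle = ½ × 90.5173 × 52.5 = $2376.08 thousand.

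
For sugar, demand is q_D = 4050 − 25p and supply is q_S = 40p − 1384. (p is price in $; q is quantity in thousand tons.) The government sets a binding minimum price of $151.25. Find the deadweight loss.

In inverse form: demand p = 162 − 0.04q, supply p = 34.6 + 0.025q.
Competitive equilibrium: 162 − 0.04q = 34.6 + 0.025q → q* = 1960, p* = 83.6.
At the floor p = 151.25, quantity demanded = (162 − 151.25)/0.04 = 268.75.
Sellers' marginal cost at q' = 268.75: 34.6 + 0.025·268.75 = 41.31875.
Δq = 1960 − 268.75 = 1691.25; wedge = 151.25 − 41.31875 = 109.93125.
DWL = ½ × 1691.25 × 109.93125 = $92960.61 thousand.

$92960.61 thousand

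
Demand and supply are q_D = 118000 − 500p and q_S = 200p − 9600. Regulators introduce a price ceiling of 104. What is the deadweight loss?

858011.43

In inverse form: demand p = 236 − 0.002q, supply p = 48 + 0.005q.
Competitive equilibrium: 236 − 0.002q = 48 + 0.005q → q* = 26857.1429, p* = 182.2857.
At the ceiling p = 104, quantity supplied = (104 − 48)/0.005 = 11200.
Willingness to pay at q' = 11200: 236 − 0.002·11200 = 213.6.
Δq = 26857.1429 − 11200 = 15657.1429; wedge = 213.6 − 104 = 109.6.
Deadweight loss = ½ × 15657.1429 × 109.6 = 858011.43.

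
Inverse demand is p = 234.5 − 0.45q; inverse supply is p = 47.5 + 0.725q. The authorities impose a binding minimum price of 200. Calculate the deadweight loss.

3996.95

Competitive equilibrium: 234.5 − 0.45q = 47.5 + 0.725q → q* = 159.1489, p* = 162.883.
At the floor p = 200, quantity demanded = (234.5 − 200)/0.45 = 76.6667.
Sellers' marginal cost at q' = 76.6667: 47.5 + 0.725·76.6667 = 103.0834.
Δq = 159.1489 − 76.6667 = 82.4822; wedge = 200 − 103.0834 = 96.9166.
DWL = ½ × 82.4822 × 96.9166 = 3996.95.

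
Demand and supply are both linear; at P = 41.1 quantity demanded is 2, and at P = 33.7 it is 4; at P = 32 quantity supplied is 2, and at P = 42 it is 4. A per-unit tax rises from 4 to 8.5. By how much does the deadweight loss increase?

3.23

Demand slope = (33.7 − 41.1)/(4 − 2) = −3.7, so P = 48.5 − 3.7Q.
Supply slope = (42 − 32)/(4 − 2) = 5, so P = 22 + 5Q.
Competitive equilibrium: 48.5 − 3.7Q = 22 + 5Q → Q* = 3.046, P* = 37.2299.
For a per-unit tax t: ΔQ = t/8.7, so DWL = ½·t·(t/8.7) = t²/17.4.
At t = 4: DWL = 0.92. At t = 8.5: DWL = 4.152.
Increase = 4.152 − 0.92 = 3.23.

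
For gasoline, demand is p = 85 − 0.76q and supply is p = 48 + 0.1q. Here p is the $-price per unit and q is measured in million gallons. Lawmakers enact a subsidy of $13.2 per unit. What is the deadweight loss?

Competitive equilibrium: 85 − 0.76q = 48 + 0.1q → q* = 43.0233, p* = 52.3023.
The subsidy lowers effective supply by 13.2: p = 34.8 + 0.1q.
New quantity: 85 − 0.76q = 34.8 + 0.1q → q' = 58.3721.
Overproduction Δq = 58.3721 − 43.0233 = 15.3488; wedge = subsidy = 13.2.
DWL = ½ × 15.3488 × 13.2 = $101.30 million.

$101.30 million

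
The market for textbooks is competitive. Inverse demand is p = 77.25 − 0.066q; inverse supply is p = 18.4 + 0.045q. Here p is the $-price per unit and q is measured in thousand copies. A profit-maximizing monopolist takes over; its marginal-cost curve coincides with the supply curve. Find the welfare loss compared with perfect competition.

$2169.11 thousand

Competitive equilibrium: 77.25 − 0.066q = 18.4 + 0.045q → q* = 530.18018, p* = 42.25811.
Marginal revenue: MR = 77.25 − 0.132q. Set MR = MC: 77.25 − 0.132q = 18.4 + 0.045q → q_m = 332.48588.
Price p_m = 77.25 − 0.066·332.48588 = 55.30593; MC(q_m) = 18.4 + 0.045·332.48588 = 33.36186.
Competitive q* = 530.18018, so Δq = 197.6943; wedge = 55.30593 − 33.36186 = 21.94407.
Deadweight loss = ½ × 197.6943 × 21.94407 = $2169.11 thousand.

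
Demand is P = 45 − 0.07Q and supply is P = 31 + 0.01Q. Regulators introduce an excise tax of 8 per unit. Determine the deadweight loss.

Competitive equilibrium: 45 − 0.07Q = 31 + 0.01Q → Q* = 175, P* = 32.75.
With the tax, the buyer price exceeds the seller price by 8: (45 − 0.07Q) − (31 + 0.01Q) = 8 → Q' = 75.
ΔQ = 175 − 75 = 100; the wedge equals the tax, 8.
Deadweight loss = ½ × 100 × 8 = 400.

400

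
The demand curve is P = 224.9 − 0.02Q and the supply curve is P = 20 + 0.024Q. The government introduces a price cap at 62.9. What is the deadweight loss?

181125.71

Competitive equilibrium: 224.9 − 0.02Q = 20 + 0.024Q → Q* = 4656.8182, P* = 131.7636.
At the ceiling P = 62.9, quantity supplied = (62.9 − 20)/0.024 = 1787.5.
Willingness to pay at Q' = 1787.5: 224.9 − 0.02·1787.5 = 189.15.
ΔQ = 4656.8182 − 1787.5 = 2869.3182; wedge = 189.15 − 62.9 = 126.25.
DWL = ½ × 2869.3182 × 126.25 = 181125.71.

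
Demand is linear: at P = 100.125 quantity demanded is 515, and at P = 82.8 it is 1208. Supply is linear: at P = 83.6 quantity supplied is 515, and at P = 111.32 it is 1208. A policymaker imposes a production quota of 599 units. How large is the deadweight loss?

Demand slope = (82.8 − 100.125)/(1208 − 515) = −0.025, so P = 113 − 0.025Q.
Supply slope = (111.32 − 83.6)/(1208 − 515) = 0.04, so P = 63 + 0.04Q.
Competitive equilibrium: 113 − 0.025Q = 63 + 0.04Q → Q* = 769.2308, P* = 93.7692.
At Q = 599: demand price = 113 − 0.025·599 = 98.025; supply price = 63 + 0.04·599 = 86.96.
ΔQ = 769.2308 − 599 = 170.2308; wedge = 98.025 − 86.96 = 11.065.
The triangle = ½ × 170.2308 × 11.065 = 941.80.

941.80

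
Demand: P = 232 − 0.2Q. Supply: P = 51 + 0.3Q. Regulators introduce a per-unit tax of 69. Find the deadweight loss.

Competitive equilibrium: 232 − 0.2Q = 51 + 0.3Q → Q* = 362, P* = 159.6.
With the tax, the buyer price exceeds the seller price by 69: (232 − 0.2Q) − (51 + 0.3Q) = 69 → Q' = 224.
ΔQ = 362 − 224 = 138; the wedge equals the tax, 69.
Welfare loss = ½ × 138 × 69 = 4761.

4761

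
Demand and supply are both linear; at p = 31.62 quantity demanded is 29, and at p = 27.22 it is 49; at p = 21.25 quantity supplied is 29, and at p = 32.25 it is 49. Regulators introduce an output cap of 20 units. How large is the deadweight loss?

194.34

Demand slope = (27.22 − 31.62)/(49 − 29) = −0.22, so p = 38 − 0.22q.
Supply slope = (32.25 − 21.25)/(49 − 29) = 0.55, so p = 5.3 + 0.55q.
Competitive equilibrium: 38 − 0.22q = 5.3 + 0.55q → q* = 42.4675, p* = 28.6571.
At q = 20: demand price = 38 − 0.22·20 = 33.6; supply price = 5.3 + 0.55·20 = 16.3.
Δq = 42.4675 − 20 = 22.4675; wedge = 33.6 − 16.3 = 17.3.
The triangle = ½ × 22.4675 × 17.3 = 194.34.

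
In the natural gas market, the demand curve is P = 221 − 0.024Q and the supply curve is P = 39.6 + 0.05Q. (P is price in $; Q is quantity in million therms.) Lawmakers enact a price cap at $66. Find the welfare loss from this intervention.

$136873.38 million

Competitive equilibrium: 221 − 0.024Q = 39.6 + 0.05Q → Q* = 2451.3514, P* = 162.1676.
At the ceiling P = 66, quantity supplied = (66 − 39.6)/0.05 = 528.
Willingness to pay at Q' = 528: 221 − 0.024·528 = 208.328.
ΔQ = 2451.3514 − 528 = 1923.3514; wedge = 208.328 − 66 = 142.328.
Deadweight loss = ½ × 1923.3514 × 142.328 = $136873.38 million.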